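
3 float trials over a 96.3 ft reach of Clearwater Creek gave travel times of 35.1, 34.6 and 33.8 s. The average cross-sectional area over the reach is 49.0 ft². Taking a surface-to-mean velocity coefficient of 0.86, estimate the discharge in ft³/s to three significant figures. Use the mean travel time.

118 ft³/s

t̄ = (35.1 + 34.6 + 33.8) / 3 = 34.5 s
v_surface = L / t̄ = 96.3 / 34.5 = 2.791 ft/s
v_mean = 0.86 × 2.791 = 2.401 ft/s
Q = A × v_mean = 49.0 × 2.401 = 117.6 ft³/s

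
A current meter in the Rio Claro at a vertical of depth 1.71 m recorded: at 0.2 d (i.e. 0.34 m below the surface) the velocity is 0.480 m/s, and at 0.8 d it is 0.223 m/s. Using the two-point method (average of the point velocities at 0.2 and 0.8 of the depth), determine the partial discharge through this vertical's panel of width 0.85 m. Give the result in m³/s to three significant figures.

v̄ = (0.480 + 0.223) / 2 = 0.3515 m/s
q = v̄ × d × w = 0.3515 × 1.71 × 0.85 = 0.5109 m³/s

0.511 m³/s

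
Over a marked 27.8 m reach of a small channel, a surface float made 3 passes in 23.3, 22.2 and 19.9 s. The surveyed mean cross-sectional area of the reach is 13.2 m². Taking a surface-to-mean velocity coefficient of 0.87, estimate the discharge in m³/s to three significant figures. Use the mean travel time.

14.6 m³/s

t̄ = (23.3 + 22.2 + 19.9) / 3 = 21.8 s
v_surface = L / t̄ = 27.8 / 21.8 = 1.275 m/s
v_mean = 0.87 × 1.275 = 1.109 m/s
Q = A × v_mean = 13.2 × 1.109 = 14.64 m³/s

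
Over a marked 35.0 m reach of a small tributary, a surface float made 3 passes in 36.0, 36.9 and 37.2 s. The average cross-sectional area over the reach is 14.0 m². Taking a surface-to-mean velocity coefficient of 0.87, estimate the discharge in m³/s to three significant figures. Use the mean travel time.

11.6 m³/s

t̄ = (36.0 + 36.9 + 37.2) / 3 = 36.7 s
v_surface = L / t̄ = 35.0 / 36.7 = 0.9537 m/s
v_mean = 0.87 × 0.9537 = 0.8297 m/s
Q = A × v_mean = 14.0 × 0.8297 = 11.62 m³/s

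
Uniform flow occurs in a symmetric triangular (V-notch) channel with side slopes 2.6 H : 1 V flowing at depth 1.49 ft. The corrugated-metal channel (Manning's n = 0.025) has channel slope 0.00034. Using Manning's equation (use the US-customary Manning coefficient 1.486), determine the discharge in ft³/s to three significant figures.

4.97 ft³/s

A = z·y² = 2.6×1.49² = 5.772 ft²
P = 2y√(1+z²) = 2×1.49×√(1+2.6²) = 8.301 ft
R = A/P = 5.772/8.301 = 0.6953 ft
Q = (1.486/n)·A·R^(2/3)·S^(1/2) = (1.486/0.025) × 5.772 × 0.6953^(2/3) × 0.00034^(1/2) = 4.966 ft³/s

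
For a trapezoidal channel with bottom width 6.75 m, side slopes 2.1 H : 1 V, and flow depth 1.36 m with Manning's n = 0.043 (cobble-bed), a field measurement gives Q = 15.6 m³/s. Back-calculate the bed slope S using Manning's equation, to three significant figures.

0.00264

A = (b + z·y)·y = (6.75 + 2.1×1.36)×1.36 = 13.06 m²
P = b + 2y√(1+z²) = 6.75 + 2×1.36×√(1+2.1²) = 13.08 m
R = A/P = 13.06/13.08 = 0.9991 m
S = (Q·n / (1·A·R^(2/3)))² = (15.6×0.043 / (1×13.06×0.9994))² = 0.002640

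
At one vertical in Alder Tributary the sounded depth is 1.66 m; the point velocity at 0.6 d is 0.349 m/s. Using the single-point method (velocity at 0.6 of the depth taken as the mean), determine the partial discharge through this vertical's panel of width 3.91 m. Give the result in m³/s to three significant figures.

2.27 m³/s

v̄ = v₀.₆ = 0.349 m/s
q = v̄ × d × w = 0.3490 × 1.66 × 3.91 = 2.265 m³/s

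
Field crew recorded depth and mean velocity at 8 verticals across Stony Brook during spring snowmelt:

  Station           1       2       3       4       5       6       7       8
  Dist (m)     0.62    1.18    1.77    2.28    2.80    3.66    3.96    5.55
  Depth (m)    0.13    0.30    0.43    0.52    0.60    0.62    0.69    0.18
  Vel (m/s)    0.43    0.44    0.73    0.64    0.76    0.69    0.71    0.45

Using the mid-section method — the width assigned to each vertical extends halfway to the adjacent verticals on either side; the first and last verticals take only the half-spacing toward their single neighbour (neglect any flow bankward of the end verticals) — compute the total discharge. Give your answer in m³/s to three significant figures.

1.53 m³/s

w_1 = (1.18 − 0.62)/2 = 0.28 m; q_1 = 0.43 × 0.13 × 0.28 = 0.01565 m³/s
w_2 = (1.77 − 0.62)/2 = 0.575 m; q_2 = 0.44 × 0.30 × 0.575 = 0.07590 m³/s
w_3 = (2.28 − 1.18)/2 = 0.55 m; q_3 = 0.73 × 0.43 × 0.55 = 0.1726 m³/s
w_4 = (2.80 − 1.77)/2 = 0.515 m; q_4 = 0.64 × 0.52 × 0.515 = 0.1714 m³/s
w_5 = (3.66 − 2.28)/2 = 0.69 m; q_5 = 0.76 × 0.60 × 0.69 = 0.3146 m³/s
w_6 = (3.96 − 2.80)/2 = 0.58 m; q_6 = 0.69 × 0.62 × 0.58 = 0.2481 m³/s
w_7 = (5.55 − 3.66)/2 = 0.945 m; q_7 = 0.71 × 0.69 × 0.945 = 0.4630 m³/s
w_8 = (5.55 − 3.96)/2 = 0.795 m; q_8 = 0.45 × 0.18 × 0.795 = 0.06440 m³/s
Q = Σ qᵢ = 1.526 m³/s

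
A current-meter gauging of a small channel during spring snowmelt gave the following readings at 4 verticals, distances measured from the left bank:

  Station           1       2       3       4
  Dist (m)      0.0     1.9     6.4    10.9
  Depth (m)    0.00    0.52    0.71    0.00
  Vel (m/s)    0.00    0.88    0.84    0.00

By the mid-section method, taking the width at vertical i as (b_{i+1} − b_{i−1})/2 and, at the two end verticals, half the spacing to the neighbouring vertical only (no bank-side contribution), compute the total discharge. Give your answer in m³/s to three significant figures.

w_2 = (6.4 − 0.0)/2 = 3.2 m; q_2 = 0.88 × 0.52 × 3.2 = 1.464 m³/s
w_3 = (10.9 − 1.9)/2 = 4.5 m; q_3 = 0.84 × 0.71 × 4.5 = 2.684 m³/s
Stations 1, 4 contribute zero (depth or velocity is 0).
Q = Σ qᵢ = 4.148 m³/s

4.15 m³/s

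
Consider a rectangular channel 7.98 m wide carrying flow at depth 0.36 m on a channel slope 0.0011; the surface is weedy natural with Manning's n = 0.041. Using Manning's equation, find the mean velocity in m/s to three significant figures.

0.386 m/s

A = b·y = 7.98 × 0.36 = 2.873 m²
P = b + 2y = 7.98 + 2×0.36 = 8.700 m
R = A/P = 2.873/8.700 = 0.3302 m
Q = (1/n)·A·R^(2/3)·S^(1/2) = (1/0.041) × 2.873 × 0.3302^(2/3) × 0.0011^(1/2) = 1.110 m³/s
V = Q/A = 1.110/2.873 = 0.3865 m/s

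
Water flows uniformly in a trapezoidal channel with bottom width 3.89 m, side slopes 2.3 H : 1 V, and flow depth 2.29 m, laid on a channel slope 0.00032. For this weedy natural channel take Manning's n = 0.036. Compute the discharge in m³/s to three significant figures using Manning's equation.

12.8 m³/s

A = (b + z·y)·y = (3.89 + 2.3×2.29)×2.29 = 20.97 m²
P = b + 2y√(1+z²) = 3.89 + 2×2.29×√(1+2.3²) = 15.38 m
R = A/P = 20.97/15.38 = 1.364 m
Q = (1/n)·A·R^(2/3)·S^(1/2) = (1/0.036) × 20.97 × 1.364^(2/3) × 0.00032^(1/2) = 12.81 m³/s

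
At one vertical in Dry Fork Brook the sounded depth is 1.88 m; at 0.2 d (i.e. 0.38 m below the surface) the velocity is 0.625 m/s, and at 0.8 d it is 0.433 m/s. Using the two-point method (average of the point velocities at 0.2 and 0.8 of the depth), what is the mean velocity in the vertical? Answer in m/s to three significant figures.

0.529 m/s

v̄ = (0.625 + 0.433) / 2 = 0.5290 m/s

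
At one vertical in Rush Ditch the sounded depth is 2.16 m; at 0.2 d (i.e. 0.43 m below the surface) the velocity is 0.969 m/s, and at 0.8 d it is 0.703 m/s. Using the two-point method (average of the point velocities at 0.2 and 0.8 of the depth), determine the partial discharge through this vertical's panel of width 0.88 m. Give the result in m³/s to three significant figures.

1.59 m³/s

v̄ = (0.969 + 0.703) / 2 = 0.8360 m/s
q = v̄ × d × w = 0.8360 × 2.16 × 0.88 = 1.589 m³/s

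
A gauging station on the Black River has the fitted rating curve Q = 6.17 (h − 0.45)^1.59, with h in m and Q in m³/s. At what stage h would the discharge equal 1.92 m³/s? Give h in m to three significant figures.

h − h₀ = (Q/C)^(1/b) = (1.92/6.17)^(1/1.59) = 0.4799 m
h = 0.45 + 0.4799 = 0.9299 m

0.930 m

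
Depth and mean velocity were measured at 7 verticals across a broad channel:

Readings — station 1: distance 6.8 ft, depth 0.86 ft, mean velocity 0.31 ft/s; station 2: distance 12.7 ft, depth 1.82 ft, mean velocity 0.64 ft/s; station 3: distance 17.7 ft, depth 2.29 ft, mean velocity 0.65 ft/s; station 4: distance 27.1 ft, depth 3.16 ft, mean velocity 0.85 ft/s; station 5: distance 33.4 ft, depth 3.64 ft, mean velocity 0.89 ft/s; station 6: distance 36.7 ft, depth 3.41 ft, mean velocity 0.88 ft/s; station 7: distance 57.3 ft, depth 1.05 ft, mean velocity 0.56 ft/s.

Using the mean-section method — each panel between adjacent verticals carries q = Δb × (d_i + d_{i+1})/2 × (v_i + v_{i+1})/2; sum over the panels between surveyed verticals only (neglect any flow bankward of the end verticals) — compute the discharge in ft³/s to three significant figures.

91.6 ft³/s

Panel 1-2: Δb = 5.9 ft, d̄ = (0.86+1.82)/2 = 1.34, v̄ = (0.31+0.64)/2 = 0.475 → q = 5.9×1.34×0.475 = 3.755 ft³/s
Panel 2-3: Δb = 5 ft, d̄ = (1.82+2.29)/2 = 2.055, v̄ = (0.64+0.65)/2 = 0.645 → q = 5×2.055×0.645 = 6.627 ft³/s
Panel 3-4: Δb = 9.4 ft, d̄ = (2.29+3.16)/2 = 2.725, v̄ = (0.65+0.85)/2 = 0.75 → q = 9.4×2.725×0.75 = 19.21 ft³/s
Panel 4-5: Δb = 6.3 ft, d̄ = (3.16+3.64)/2 = 3.4, v̄ = (0.85+0.89)/2 = 0.87 → q = 6.3×3.4×0.87 = 18.64 ft³/s
Panel 5-6: Δb = 3.3 ft, d̄ = (3.64+3.41)/2 = 3.525, v̄ = (0.89+0.88)/2 = 0.885 → q = 3.3×3.525×0.885 = 10.29 ft³/s
Panel 6-7: Δb = 20.6 ft, d̄ = (3.41+1.05)/2 = 2.23, v̄ = (0.88+0.56)/2 = 0.72 → q = 20.6×2.23×0.72 = 33.08 ft³/s
Q = Σ q = 91.60 ft³/s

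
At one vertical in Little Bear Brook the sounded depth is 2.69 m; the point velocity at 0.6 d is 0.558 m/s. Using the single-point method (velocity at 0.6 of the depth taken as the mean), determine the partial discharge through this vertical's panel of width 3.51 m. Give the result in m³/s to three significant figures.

v̄ = v₀.₆ = 0.558 m/s
q = v̄ × d × w = 0.5580 × 2.69 × 3.51 = 5.269 m³/s

5.27 m³/s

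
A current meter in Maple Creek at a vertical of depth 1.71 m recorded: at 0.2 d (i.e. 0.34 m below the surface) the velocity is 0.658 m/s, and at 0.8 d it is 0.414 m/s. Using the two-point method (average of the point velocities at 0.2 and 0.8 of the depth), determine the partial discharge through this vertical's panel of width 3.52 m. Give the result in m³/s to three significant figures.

v̄ = (0.658 + 0.414) / 2 = 0.5360 m/s
q = v̄ × d × w = 0.5360 × 1.71 × 3.52 = 3.226 m³/s

3.23 m³/s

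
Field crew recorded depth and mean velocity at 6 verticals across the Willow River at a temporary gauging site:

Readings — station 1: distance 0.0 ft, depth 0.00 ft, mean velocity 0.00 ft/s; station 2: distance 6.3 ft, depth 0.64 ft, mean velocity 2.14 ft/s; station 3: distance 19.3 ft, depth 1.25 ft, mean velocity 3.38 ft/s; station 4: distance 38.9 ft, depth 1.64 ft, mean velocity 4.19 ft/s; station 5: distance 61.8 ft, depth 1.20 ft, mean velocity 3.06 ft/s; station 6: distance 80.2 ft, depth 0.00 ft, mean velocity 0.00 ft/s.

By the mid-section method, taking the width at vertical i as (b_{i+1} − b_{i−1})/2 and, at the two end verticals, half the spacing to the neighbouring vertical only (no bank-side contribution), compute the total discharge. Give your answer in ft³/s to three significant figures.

304 ft³/s

w_2 = (19.3 − 0.0)/2 = 9.65 ft; q_2 = 2.14 × 0.64 × 9.65 = 13.22 ft³/s
w_3 = (38.9 − 6.3)/2 = 16.3 ft; q_3 = 3.38 × 1.25 × 16.3 = 68.87 ft³/s
w_4 = (61.8 − 19.3)/2 = 21.25 ft; q_4 = 4.19 × 1.64 × 21.25 = 146.0 ft³/s
w_5 = (80.2 − 38.9)/2 = 20.65 ft; q_5 = 3.06 × 1.20 × 20.65 = 75.83 ft³/s
Stations 1, 6 contribute zero (depth or velocity is 0).
Q = Σ qᵢ = 303.9 ft³/s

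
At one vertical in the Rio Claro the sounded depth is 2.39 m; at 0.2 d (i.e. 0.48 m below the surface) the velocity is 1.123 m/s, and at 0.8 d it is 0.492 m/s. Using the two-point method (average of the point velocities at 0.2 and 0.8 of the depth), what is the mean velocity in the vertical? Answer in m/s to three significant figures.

v̄ = (1.123 + 0.492) / 2 = 0.8075 m/s

0.808 m/s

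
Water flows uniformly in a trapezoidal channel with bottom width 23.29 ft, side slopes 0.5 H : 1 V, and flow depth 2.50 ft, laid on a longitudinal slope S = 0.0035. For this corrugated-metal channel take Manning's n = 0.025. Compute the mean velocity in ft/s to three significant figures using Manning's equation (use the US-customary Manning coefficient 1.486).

5.81 ft/s

A = (b + z·y)·y = (23.29 + 0.5×2.50)×2.50 = 61.35 ft²
P = b + 2y√(1+z²) = 23.29 + 2×2.50×√(1+0.5²) = 28.88 ft
R = A/P = 61.35/28.88 = 2.124 ft
Q = (1.486/n)·A·R^(2/3)·S^(1/2) = (1.486/0.025) × 61.35 × 2.124^(2/3) × 0.0035^(1/2) = 356.5 ft³/s
V = Q/A = 356.5/61.35 = 5.811 ft/s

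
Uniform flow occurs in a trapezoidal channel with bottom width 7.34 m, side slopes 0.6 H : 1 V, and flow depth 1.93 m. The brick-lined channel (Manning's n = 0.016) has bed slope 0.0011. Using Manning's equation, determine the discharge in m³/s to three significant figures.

42.2 m³/s

A = (b + z·y)·y = (7.34 + 0.6×1.93)×1.93 = 16.40 m²
P = b + 2y√(1+z²) = 7.34 + 2×1.93×√(1+0.6²) = 11.84 m
R = A/P = 16.40/11.84 = 1.385 m
Q = (1/n)·A·R^(2/3)·S^(1/2) = (1/0.016) × 16.40 × 1.385^(2/3) × 0.0011^(1/2) = 42.24 m³/s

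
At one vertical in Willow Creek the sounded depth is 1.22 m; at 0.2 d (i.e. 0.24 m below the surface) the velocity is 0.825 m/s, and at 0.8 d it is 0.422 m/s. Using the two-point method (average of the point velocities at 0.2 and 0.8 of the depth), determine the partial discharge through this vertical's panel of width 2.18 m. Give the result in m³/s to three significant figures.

v̄ = (0.825 + 0.422) / 2 = 0.6235 m/s
q = v̄ × d × w = 0.6235 × 1.22 × 2.18 = 1.658 m³/s

1.66 m³/s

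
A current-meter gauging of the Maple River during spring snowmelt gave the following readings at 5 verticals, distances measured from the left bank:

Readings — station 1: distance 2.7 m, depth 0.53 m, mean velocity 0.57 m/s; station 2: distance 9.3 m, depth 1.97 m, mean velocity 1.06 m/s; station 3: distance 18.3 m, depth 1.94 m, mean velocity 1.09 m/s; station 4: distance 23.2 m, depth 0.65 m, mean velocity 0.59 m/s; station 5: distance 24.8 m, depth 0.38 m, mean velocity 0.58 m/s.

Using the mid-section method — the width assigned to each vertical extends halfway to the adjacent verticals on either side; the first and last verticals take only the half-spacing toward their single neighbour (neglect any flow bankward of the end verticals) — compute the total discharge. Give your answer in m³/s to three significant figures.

w_1 = (9.3 − 2.7)/2 = 3.3 m; q_1 = 0.57 × 0.53 × 3.3 = 0.9969 m³/s
w_2 = (18.3 − 2.7)/2 = 7.8 m; q_2 = 1.06 × 1.97 × 7.8 = 16.29 m³/s
w_3 = (23.2 − 9.3)/2 = 6.95 m; q_3 = 1.09 × 1.94 × 6.95 = 14.70 m³/s
w_4 = (24.8 − 18.3)/2 = 3.25 m; q_4 = 0.59 × 0.65 × 3.25 = 1.246 m³/s
w_5 = (24.8 − 23.2)/2 = 0.8 m; q_5 = 0.58 × 0.38 × 0.8 = 0.1763 m³/s
Q = Σ qᵢ = 33.40 m³/s

33.4 m³/s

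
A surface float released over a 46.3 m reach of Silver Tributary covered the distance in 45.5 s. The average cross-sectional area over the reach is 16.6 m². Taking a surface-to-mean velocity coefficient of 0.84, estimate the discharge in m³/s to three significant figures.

v_surface = L / t̄ = 46.3 / 45.5 = 1.018 m/s
v_mean = 0.84 × 1.018 = 0.8548 m/s
Q = A × v_mean = 16.6 × 0.8548 = 14.19 m³/s

14.2 m³/s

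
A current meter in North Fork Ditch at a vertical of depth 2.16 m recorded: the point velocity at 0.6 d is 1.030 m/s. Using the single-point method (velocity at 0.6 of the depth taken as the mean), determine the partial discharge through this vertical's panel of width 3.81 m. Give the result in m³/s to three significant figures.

v̄ = v₀.₆ = 1.030 m/s
q = v̄ × d × w = 1.030 × 2.16 × 3.81 = 8.476 m³/s

8.48 m³/s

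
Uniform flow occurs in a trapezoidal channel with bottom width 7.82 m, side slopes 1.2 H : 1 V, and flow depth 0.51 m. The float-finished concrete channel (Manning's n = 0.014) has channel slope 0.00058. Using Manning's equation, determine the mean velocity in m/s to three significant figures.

A = (b + z·y)·y = (7.82 + 1.2×0.51)×0.51 = 4.300 m²
P = b + 2y√(1+z²) = 7.82 + 2×0.51×√(1+1.2²) = 9.413 m
R = A/P = 4.300/9.413 = 0.4568 m
Q = (1/n)·A·R^(2/3)·S^(1/2) = (1/0.014) × 4.300 × 0.4568^(2/3) × 0.00058^(1/2) = 4.388 m³/s
V = Q/A = 4.388/4.300 = 1.020 m/s

1.02 m/s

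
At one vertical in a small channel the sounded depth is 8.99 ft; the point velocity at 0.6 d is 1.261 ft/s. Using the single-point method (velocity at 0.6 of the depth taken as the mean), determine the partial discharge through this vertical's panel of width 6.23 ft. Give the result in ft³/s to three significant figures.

70.6 ft³/s

v̄ = v₀.₆ = 1.261 ft/s
q = v̄ × d × w = 1.261 × 8.99 × 6.23 = 70.63 ft³/s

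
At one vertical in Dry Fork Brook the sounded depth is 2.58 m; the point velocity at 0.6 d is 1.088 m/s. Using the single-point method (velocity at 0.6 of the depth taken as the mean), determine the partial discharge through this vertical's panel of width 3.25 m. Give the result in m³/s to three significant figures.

v̄ = v₀.₆ = 1.088 m/s
q = v̄ × d × w = 1.088 × 2.58 × 3.25 = 9.123 m³/s

9.12 m³/s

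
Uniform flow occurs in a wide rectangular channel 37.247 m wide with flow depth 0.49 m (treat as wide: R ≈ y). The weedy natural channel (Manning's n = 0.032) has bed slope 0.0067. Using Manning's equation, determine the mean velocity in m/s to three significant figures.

1.59 m/s

A = b·y = 37.247 × 0.49 = 18.25 m²
Wide channel: R ≈ y = 0.49 m
Q = (1/n)·A·R^(2/3)·S^(1/2) = (1/0.032) × 18.25 × 0.4900^(2/3) × 0.0067^(1/2) = 29.02 m³/s
V = Q/A = 29.02/18.25 = 1.590 m/s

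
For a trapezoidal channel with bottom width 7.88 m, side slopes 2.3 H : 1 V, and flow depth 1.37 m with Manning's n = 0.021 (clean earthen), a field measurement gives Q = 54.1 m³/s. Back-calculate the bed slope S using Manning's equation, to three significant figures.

0.00547

A = (b + z·y)·y = (7.88 + 2.3×1.37)×1.37 = 15.11 m²
P = b + 2y√(1+z²) = 7.88 + 2×1.37×√(1+2.3²) = 14.75 m
R = A/P = 15.11/14.75 = 1.024 m
S = (Q·n / (1·A·R^(2/3)))² = (54.1×0.021 / (1×15.11×1.016))² = 0.005472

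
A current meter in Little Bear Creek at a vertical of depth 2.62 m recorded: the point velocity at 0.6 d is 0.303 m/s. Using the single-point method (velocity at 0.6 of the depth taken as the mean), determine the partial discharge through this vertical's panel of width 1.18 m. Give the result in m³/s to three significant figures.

0.937 m³/s

v̄ = v₀.₆ = 0.303 m/s
q = v̄ × d × w = 0.3030 × 2.62 × 1.18 = 0.9368 m³/s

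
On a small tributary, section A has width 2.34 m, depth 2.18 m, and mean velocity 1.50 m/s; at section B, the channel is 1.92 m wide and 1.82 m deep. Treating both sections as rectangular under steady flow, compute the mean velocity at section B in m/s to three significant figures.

2.19 m/s

Q = A₁V₁ = (2.34×2.18) × 1.50 = 7.652 m³/s
A₂ = 1.92 × 1.82 = 3.494 m²
V₂ = Q/A₂ = 7.652/3.494 = 2.190 m/s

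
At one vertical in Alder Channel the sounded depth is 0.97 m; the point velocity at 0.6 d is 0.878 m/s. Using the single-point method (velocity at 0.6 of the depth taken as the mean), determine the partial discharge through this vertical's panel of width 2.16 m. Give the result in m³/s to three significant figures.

1.84 m³/s

v̄ = v₀.₆ = 0.878 m/s
q = v̄ × d × w = 0.8780 × 0.97 × 2.16 = 1.840 m³/s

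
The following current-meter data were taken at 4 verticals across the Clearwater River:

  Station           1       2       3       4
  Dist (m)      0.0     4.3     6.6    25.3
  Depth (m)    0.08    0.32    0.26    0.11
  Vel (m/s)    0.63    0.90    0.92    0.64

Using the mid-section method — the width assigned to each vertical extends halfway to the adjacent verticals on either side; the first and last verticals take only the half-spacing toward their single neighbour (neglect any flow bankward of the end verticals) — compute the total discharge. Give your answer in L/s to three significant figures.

w_1 = (4.3 − 0.0)/2 = 2.15 m; q_1 = 0.63 × 0.08 × 2.15 = 0.1084 m³/s
w_2 = (6.6 − 0.0)/2 = 3.3 m; q_2 = 0.90 × 0.32 × 3.3 = 0.9504 m³/s
w_3 = (25.3 − 4.3)/2 = 10.5 m; q_3 = 0.92 × 0.26 × 10.5 = 2.512 m³/s
w_4 = (25.3 − 6.6)/2 = 9.35 m; q_4 = 0.64 × 0.11 × 9.35 = 0.6582 m³/s
Q = Σ qᵢ = 4.229 m³/s
= 4.229 × 1000 = 4229 L/s

4230 L/s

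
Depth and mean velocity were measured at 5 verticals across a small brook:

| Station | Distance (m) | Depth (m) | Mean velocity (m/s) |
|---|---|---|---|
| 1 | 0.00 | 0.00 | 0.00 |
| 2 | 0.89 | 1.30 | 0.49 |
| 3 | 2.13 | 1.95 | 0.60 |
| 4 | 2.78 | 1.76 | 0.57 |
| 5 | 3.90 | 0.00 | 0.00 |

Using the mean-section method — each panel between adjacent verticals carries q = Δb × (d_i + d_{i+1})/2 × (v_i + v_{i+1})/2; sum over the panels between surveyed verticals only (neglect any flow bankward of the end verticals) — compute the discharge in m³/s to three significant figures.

2.23 m³/s

Panel 1-2: Δb = 0.89 m, d̄ = (0.00+1.30)/2 = 0.65, v̄ = (0.00+0.49)/2 = 0.245 → q = 0.89×0.65×0.245 = 0.1417 m³/s
Panel 2-3: Δb = 1.24 m, d̄ = (1.30+1.95)/2 = 1.625, v̄ = (0.49+0.60)/2 = 0.545 → q = 1.24×1.625×0.545 = 1.098 m³/s
Panel 3-4: Δb = 0.65 m, d̄ = (1.95+1.76)/2 = 1.855, v̄ = (0.60+0.57)/2 = 0.585 → q = 0.65×1.855×0.585 = 0.7054 m³/s
Panel 4-5: Δb = 1.12 m, d̄ = (1.76+0.00)/2 = 0.88, v̄ = (0.57+0.00)/2 = 0.285 → q = 1.12×0.88×0.285 = 0.2809 m³/s
Q = Σ q = 2.226 m³/s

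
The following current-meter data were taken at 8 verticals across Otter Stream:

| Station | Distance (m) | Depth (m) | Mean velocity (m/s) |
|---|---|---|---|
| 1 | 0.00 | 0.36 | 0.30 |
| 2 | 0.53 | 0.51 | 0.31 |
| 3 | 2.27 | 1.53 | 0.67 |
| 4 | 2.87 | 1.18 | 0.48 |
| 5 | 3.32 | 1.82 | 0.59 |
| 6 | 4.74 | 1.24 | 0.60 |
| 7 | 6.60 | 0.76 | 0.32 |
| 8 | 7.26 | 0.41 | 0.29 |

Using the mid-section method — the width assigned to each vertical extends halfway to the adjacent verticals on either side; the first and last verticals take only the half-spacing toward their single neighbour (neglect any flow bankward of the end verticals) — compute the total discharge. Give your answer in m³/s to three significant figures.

4.27 m³/s

w_1 = (0.53 − 0.00)/2 = 0.265 m; q_1 = 0.30 × 0.36 × 0.265 = 0.02862 m³/s
w_2 = (2.27 − 0.00)/2 = 1.135 m; q_2 = 0.31 × 0.51 × 1.135 = 0.1794 m³/s
w_3 = (2.87 − 0.53)/2 = 1.17 m; q_3 = 0.67 × 1.53 × 1.17 = 1.199 m³/s
w_4 = (3.32 − 2.27)/2 = 0.525 m; q_4 = 0.48 × 1.18 × 0.525 = 0.2974 m³/s
w_5 = (4.74 − 2.87)/2 = 0.935 m; q_5 = 0.59 × 1.82 × 0.935 = 1.004 m³/s
w_6 = (6.60 − 3.32)/2 = 1.64 m; q_6 = 0.60 × 1.24 × 1.64 = 1.220 m³/s
w_7 = (7.26 − 4.74)/2 = 1.26 m; q_7 = 0.32 × 0.76 × 1.26 = 0.3064 m³/s
w_8 = (7.26 − 6.60)/2 = 0.33 m; q_8 = 0.29 × 0.41 × 0.33 = 0.03924 m³/s
Q = Σ qᵢ = 4.275 m³/s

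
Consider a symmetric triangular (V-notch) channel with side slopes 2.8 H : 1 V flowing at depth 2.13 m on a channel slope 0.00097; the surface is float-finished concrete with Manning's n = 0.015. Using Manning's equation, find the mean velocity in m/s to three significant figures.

A = z·y² = 2.8×2.13² = 12.70 m²
P = 2y√(1+z²) = 2×2.13×√(1+2.8²) = 12.67 m
R = A/P = 12.70/12.67 = 1.003 m
Q = (1/n)·A·R^(2/3)·S^(1/2) = (1/0.015) × 12.70 × 1.003^(2/3) × 0.00097^(1/2) = 26.43 m³/s
V = Q/A = 26.43/12.70 = 2.080 m/s

2.08 m/s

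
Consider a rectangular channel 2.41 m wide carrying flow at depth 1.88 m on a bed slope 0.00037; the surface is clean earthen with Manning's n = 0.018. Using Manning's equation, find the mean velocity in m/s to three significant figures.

0.870 m/s

A = b·y = 2.41 × 1.88 = 4.531 m²
P = b + 2y = 2.41 + 2×1.88 = 6.170 m
R = A/P = 4.531/6.170 = 0.7343 m
Q = (1/n)·A·R^(2/3)·S^(1/2) = (1/0.018) × 4.531 × 0.7343^(2/3) × 0.00037^(1/2) = 3.941 m³/s
V = Q/A = 3.941/4.531 = 0.8698 m/s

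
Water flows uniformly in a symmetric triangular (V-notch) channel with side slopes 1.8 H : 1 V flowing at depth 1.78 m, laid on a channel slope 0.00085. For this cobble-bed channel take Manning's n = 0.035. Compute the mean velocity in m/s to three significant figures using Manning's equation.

A = z·y² = 1.8×1.78² = 5.703 m²
P = 2y√(1+z²) = 2×1.78×√(1+1.8²) = 7.330 m
R = A/P = 5.703/7.330 = 0.7780 m
Q = (1/n)·A·R^(2/3)·S^(1/2) = (1/0.035) × 5.703 × 0.7780^(2/3) × 0.00085^(1/2) = 4.019 m³/s
V = Q/A = 4.019/5.703 = 0.7046 m/s

0.705 m/s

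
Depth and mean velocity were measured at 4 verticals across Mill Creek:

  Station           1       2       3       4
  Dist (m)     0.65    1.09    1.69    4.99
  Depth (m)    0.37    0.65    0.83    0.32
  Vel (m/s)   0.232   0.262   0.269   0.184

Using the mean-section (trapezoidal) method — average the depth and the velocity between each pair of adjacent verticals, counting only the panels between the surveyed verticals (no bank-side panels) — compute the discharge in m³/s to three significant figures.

0.603 m³/s

Panel 1-2: Δb = 0.44 m, d̄ = (0.37+0.65)/2 = 0.51, v̄ = (0.232+0.262)/2 = 0.247 → q = 0.44×0.51×0.247 = 0.05543 m³/s
Panel 2-3: Δb = 0.6 m, d̄ = (0.65+0.83)/2 = 0.74, v̄ = (0.262+0.269)/2 = 0.2655 → q = 0.6×0.74×0.2655 = 0.1179 m³/s
Panel 3-4: Δb = 3.3 m, d̄ = (0.83+0.32)/2 = 0.575, v̄ = (0.269+0.184)/2 = 0.2265 → q = 3.3×0.575×0.2265 = 0.4298 m³/s
Q = Σ q = 0.6031 m³/s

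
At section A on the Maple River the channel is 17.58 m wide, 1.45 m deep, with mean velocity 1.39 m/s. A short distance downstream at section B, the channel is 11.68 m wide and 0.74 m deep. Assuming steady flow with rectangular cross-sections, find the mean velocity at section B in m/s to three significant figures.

Q = A₁V₁ = (17.58×1.45) × 1.39 = 35.43 m³/s
A₂ = 11.68 × 0.74 = 8.643 m²
V₂ = Q/A₂ = 35.43/8.643 = 4.099 m/s

4.10 m/s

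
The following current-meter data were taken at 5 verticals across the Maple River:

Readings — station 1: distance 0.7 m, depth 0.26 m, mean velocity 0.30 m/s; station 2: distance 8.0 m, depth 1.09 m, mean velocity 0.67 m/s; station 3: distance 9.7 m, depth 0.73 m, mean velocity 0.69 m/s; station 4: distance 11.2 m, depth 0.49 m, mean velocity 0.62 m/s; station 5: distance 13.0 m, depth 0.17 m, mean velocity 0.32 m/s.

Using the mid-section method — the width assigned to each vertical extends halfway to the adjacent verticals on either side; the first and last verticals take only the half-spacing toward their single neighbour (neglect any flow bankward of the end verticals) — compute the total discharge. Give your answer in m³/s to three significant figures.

4.93 m³/s

w_1 = (8.0 − 0.7)/2 = 3.65 m; q_1 = 0.30 × 0.26 × 3.65 = 0.2847 m³/s
w_2 = (9.7 − 0.7)/2 = 4.5 m; q_2 = 0.67 × 1.09 × 4.5 = 3.286 m³/s
w_3 = (11.2 − 8.0)/2 = 1.6 m; q_3 = 0.69 × 0.73 × 1.6 = 0.8059 m³/s
w_4 = (13.0 − 9.7)/2 = 1.65 m; q_4 = 0.62 × 0.49 × 1.65 = 0.5013 m³/s
w_5 = (13.0 − 11.2)/2 = 0.9 m; q_5 = 0.32 × 0.17 × 0.9 = 0.04896 m³/s
Q = Σ qᵢ = 4.927 m³/s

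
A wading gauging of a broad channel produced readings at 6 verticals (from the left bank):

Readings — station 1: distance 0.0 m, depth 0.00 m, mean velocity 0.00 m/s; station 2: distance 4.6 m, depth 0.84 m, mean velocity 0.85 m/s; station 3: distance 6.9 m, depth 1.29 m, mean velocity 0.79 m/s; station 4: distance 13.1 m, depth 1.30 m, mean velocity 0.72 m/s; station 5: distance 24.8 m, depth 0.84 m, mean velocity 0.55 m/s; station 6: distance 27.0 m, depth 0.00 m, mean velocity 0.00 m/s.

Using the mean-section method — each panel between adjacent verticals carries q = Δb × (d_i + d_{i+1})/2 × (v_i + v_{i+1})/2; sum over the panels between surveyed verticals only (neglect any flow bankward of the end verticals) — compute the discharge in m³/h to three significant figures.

Panel 1-2: Δb = 4.6 m, d̄ = (0.00+0.84)/2 = 0.42, v̄ = (0.00+0.85)/2 = 0.425 → q = 4.6×0.42×0.425 = 0.8211 m³/s
Panel 2-3: Δb = 2.3 m, d̄ = (0.84+1.29)/2 = 1.065, v̄ = (0.85+0.79)/2 = 0.82 → q = 2.3×1.065×0.82 = 2.009 m³/s
Panel 3-4: Δb = 6.2 m, d̄ = (1.29+1.30)/2 = 1.295, v̄ = (0.79+0.72)/2 = 0.755 → q = 6.2×1.295×0.755 = 6.062 m³/s
Panel 4-5: Δb = 11.7 m, d̄ = (1.30+0.84)/2 = 1.07, v̄ = (0.72+0.55)/2 = 0.635 → q = 11.7×1.07×0.635 = 7.950 m³/s
Panel 5-6: Δb = 2.2 m, d̄ = (0.84+0.00)/2 = 0.42, v̄ = (0.55+0.00)/2 = 0.275 → q = 2.2×0.42×0.275 = 0.2541 m³/s
Q = Σ q = 17.10 m³/s
= 17.10 × 3600 = 61540 m³/h

61500 m³/h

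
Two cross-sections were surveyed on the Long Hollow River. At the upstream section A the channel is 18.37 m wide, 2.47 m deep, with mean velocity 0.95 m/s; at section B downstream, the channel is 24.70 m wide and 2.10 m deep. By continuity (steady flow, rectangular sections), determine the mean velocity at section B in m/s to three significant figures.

Q = A₁V₁ = (18.37×2.47) × 0.95 = 43.11 m³/s
A₂ = 24.70 × 2.10 = 51.87 m²
V₂ = Q/A₂ = 43.11/51.87 = 0.8310 m/s

0.831 m/s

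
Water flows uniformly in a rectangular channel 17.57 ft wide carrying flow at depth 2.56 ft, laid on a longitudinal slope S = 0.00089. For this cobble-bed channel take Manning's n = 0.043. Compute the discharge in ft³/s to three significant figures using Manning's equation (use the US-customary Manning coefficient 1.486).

73.2 ft³/s

A = b·y = 17.57 × 2.56 = 44.98 ft²
P = b + 2y = 17.57 + 2×2.56 = 22.69 ft
R = A/P = 44.98/22.69 = 1.982 ft
Q = (1.486/n)·A·R^(2/3)·S^(1/2) = (1.486/0.043) × 44.98 × 1.982^(2/3) × 0.00089^(1/2) = 73.18 ft³/s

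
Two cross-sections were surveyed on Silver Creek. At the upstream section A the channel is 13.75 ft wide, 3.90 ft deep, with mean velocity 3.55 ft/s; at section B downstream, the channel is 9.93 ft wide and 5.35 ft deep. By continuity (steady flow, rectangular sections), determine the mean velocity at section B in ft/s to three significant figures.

Q = A₁V₁ = (13.75×3.90) × 3.55 = 190.4 ft³/s
A₂ = 9.93 × 5.35 = 53.13 ft²
V₂ = Q/A₂ = 190.4/53.13 = 3.583 ft/s

3.58 ft/s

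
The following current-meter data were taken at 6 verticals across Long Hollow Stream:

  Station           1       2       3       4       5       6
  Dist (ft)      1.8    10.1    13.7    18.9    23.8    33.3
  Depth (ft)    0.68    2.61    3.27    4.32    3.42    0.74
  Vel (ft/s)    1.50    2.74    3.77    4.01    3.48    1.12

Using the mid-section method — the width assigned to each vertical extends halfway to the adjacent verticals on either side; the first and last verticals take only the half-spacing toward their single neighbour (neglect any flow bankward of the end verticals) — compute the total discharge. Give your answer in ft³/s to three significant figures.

w_1 = (10.1 − 1.8)/2 = 4.15 ft; q_1 = 1.50 × 0.68 × 4.15 = 4.233 ft³/s
w_2 = (13.7 − 1.8)/2 = 5.95 ft; q_2 = 2.74 × 2.61 × 5.95 = 42.55 ft³/s
w_3 = (18.9 − 10.1)/2 = 4.4 ft; q_3 = 3.77 × 3.27 × 4.4 = 54.24 ft³/s
w_4 = (23.8 − 13.7)/2 = 5.05 ft; q_4 = 4.01 × 4.32 × 5.05 = 87.48 ft³/s
w_5 = (33.3 − 18.9)/2 = 7.2 ft; q_5 = 3.48 × 3.42 × 7.2 = 85.69 ft³/s
w_6 = (33.3 − 23.8)/2 = 4.75 ft; q_6 = 1.12 × 0.74 × 4.75 = 3.937 ft³/s
Q = Σ qᵢ = 278.1 ft³/s

278 ft³/s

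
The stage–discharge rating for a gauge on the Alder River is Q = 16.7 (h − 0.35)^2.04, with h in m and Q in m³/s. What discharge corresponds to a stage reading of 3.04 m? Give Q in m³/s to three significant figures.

Q = 16.7 × (3.04 − 0.35)^2.04 = 16.7 × 2.69^2.04 = 125.7 m³/s

126 m³/s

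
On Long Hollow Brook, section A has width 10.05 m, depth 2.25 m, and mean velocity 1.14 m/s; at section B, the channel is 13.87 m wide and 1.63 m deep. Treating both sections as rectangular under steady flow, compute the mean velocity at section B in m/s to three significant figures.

1.14 m/s

Q = A₁V₁ = (10.05×2.25) × 1.14 = 25.78 m³/s
A₂ = 13.87 × 1.63 = 22.61 m²
V₂ = Q/A₂ = 25.78/22.61 = 1.140 m/s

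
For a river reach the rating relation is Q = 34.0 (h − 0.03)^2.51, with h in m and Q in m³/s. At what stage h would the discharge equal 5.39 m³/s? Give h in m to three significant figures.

0.510 m

h − h₀ = (Q/C)^(1/b) = (5.39/34.0)^(1/2.51) = 0.4801 m
h = 0.03 + 0.4801 = 0.5101 m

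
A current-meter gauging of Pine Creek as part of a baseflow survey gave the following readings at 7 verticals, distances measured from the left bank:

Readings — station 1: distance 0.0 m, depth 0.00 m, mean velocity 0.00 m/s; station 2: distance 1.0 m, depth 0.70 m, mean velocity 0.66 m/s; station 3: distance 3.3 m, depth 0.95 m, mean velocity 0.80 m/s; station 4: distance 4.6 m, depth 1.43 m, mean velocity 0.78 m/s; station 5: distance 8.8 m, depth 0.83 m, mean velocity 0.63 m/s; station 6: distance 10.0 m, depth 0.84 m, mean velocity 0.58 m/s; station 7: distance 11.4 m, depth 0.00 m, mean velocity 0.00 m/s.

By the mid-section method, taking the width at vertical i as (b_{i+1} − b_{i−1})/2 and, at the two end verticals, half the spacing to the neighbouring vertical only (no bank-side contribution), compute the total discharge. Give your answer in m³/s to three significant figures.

7.24 m³/s

w_2 = (3.3 − 0.0)/2 = 1.65 m; q_2 = 0.66 × 0.70 × 1.65 = 0.7623 m³/s
w_3 = (4.6 − 1.0)/2 = 1.8 m; q_3 = 0.80 × 0.95 × 1.8 = 1.368 m³/s
w_4 = (8.8 − 3.3)/2 = 2.75 m; q_4 = 0.78 × 1.43 × 2.75 = 3.067 m³/s
w_5 = (10.0 − 4.6)/2 = 2.7 m; q_5 = 0.63 × 0.83 × 2.7 = 1.412 m³/s
w_6 = (11.4 − 8.8)/2 = 1.3 m; q_6 = 0.58 × 0.84 × 1.3 = 0.6334 m³/s
Stations 1, 7 contribute zero (depth or velocity is 0).
Q = Σ qᵢ = 7.243 m³/s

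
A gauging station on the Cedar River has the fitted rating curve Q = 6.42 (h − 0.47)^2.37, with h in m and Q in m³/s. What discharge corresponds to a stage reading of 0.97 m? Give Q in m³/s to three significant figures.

Q = 6.42 × (0.97 − 0.47)^2.37 = 6.42 × 0.5^2.37 = 1.242 m³/s

1.24 m³/s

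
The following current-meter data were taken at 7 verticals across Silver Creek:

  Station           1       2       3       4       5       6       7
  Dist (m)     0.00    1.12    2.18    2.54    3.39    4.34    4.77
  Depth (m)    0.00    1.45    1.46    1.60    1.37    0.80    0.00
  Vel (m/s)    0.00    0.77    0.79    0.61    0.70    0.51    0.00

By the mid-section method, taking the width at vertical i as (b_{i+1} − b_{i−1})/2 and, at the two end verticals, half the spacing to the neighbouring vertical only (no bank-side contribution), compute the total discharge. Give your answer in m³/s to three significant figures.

w_2 = (2.18 − 0.00)/2 = 1.09 m; q_2 = 0.77 × 1.45 × 1.09 = 1.217 m³/s
w_3 = (2.54 − 1.12)/2 = 0.71 m; q_3 = 0.79 × 1.46 × 0.71 = 0.8189 m³/s
w_4 = (3.39 − 2.18)/2 = 0.605 m; q_4 = 0.61 × 1.60 × 0.605 = 0.5905 m³/s
w_5 = (4.34 − 2.54)/2 = 0.9 m; q_5 = 0.70 × 1.37 × 0.9 = 0.8631 m³/s
w_6 = (4.77 − 3.39)/2 = 0.69 m; q_6 = 0.51 × 0.80 × 0.69 = 0.2815 m³/s
Stations 1, 7 contribute zero (depth or velocity is 0).
Q = Σ qᵢ = 3.771 m³/s

3.77 m³/s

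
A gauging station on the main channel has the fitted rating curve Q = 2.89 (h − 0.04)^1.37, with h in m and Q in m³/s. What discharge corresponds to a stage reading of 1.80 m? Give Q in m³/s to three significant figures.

6.27 m³/s

Q = 2.89 × (1.80 − 0.04)^1.37 = 2.89 × 1.76^1.37 = 6.270 m³/s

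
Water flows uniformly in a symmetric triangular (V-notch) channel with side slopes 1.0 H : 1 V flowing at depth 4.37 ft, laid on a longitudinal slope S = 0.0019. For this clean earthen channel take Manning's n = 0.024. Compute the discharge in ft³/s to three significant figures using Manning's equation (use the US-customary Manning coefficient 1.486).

68.9 ft³/s

A = z·y² = 1.0×4.37² = 19.10 ft²
P = 2y√(1+z²) = 2×4.37×√(1+1.0²) = 12.36 ft
R = A/P = 19.10/12.36 = 1.545 ft
Q = (1.486/n)·A·R^(2/3)·S^(1/2) = (1.486/0.024) × 19.10 × 1.545^(2/3) × 0.0019^(1/2) = 68.88 ft³/s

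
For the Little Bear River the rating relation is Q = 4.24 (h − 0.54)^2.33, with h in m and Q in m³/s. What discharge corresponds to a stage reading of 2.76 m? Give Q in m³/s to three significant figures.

Q = 4.24 × (2.76 − 0.54)^2.33 = 4.24 × 2.22^2.33 = 27.19 m³/s

27.2 m³/s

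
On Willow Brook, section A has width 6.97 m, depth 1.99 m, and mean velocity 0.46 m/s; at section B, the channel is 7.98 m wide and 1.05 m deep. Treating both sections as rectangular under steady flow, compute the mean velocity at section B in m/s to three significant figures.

Q = A₁V₁ = (6.97×1.99) × 0.46 = 6.380 m³/s
A₂ = 7.98 × 1.05 = 8.379 m²
V₂ = Q/A₂ = 6.380/8.379 = 0.7615 m/s

0.761 m/s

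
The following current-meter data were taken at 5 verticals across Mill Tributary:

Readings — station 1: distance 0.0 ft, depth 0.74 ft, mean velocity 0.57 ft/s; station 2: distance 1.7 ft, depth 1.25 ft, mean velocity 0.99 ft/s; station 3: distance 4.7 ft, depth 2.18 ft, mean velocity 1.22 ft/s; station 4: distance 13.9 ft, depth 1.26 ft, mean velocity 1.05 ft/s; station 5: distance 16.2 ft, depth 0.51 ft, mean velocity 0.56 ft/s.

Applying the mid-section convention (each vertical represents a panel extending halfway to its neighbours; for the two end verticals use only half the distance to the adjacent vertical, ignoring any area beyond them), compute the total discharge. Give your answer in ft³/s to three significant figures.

27.4 ft³/s

w_1 = (1.7 − 0.0)/2 = 0.85 ft; q_1 = 0.57 × 0.74 × 0.85 = 0.3585 ft³/s
w_2 = (4.7 − 0.0)/2 = 2.35 ft; q_2 = 0.99 × 1.25 × 2.35 = 2.908 ft³/s
w_3 = (13.9 − 1.7)/2 = 6.1 ft; q_3 = 1.22 × 2.18 × 6.1 = 16.22 ft³/s
w_4 = (16.2 − 4.7)/2 = 5.75 ft; q_4 = 1.05 × 1.26 × 5.75 = 7.607 ft³/s
w_5 = (16.2 − 13.9)/2 = 1.15 ft; q_5 = 0.56 × 0.51 × 1.15 = 0.3284 ft³/s
Q = Σ qᵢ = 27.43 ft³/s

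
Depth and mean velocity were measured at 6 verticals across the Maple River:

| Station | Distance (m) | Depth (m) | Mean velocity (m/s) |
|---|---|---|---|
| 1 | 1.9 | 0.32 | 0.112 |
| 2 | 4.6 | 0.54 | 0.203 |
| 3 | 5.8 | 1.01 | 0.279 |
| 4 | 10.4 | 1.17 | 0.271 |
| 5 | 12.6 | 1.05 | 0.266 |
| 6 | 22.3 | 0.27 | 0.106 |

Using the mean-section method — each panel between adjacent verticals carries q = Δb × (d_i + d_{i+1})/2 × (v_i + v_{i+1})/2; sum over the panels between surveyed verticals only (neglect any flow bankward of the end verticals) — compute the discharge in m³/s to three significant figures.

Panel 1-2: Δb = 2.7 m, d̄ = (0.32+0.54)/2 = 0.43, v̄ = (0.112+0.203)/2 = 0.1575 → q = 2.7×0.43×0.1575 = 0.1829 m³/s
Panel 2-3: Δb = 1.2 m, d̄ = (0.54+1.01)/2 = 0.775, v̄ = (0.203+0.279)/2 = 0.241 → q = 1.2×0.775×0.241 = 0.2241 m³/s
Panel 3-4: Δb = 4.6 m, d̄ = (1.01+1.17)/2 = 1.09, v̄ = (0.279+0.271)/2 = 0.275 → q = 4.6×1.09×0.275 = 1.379 m³/s
Panel 4-5: Δb = 2.2 m, d̄ = (1.17+1.05)/2 = 1.11, v̄ = (0.271+0.266)/2 = 0.2685 → q = 2.2×1.11×0.2685 = 0.6557 m³/s
Panel 5-6: Δb = 9.7 m, d̄ = (1.05+0.27)/2 = 0.66, v̄ = (0.266+0.106)/2 = 0.186 → q = 9.7×0.66×0.186 = 1.191 m³/s
Q = Σ q = 3.632 m³/s

3.63 m³/s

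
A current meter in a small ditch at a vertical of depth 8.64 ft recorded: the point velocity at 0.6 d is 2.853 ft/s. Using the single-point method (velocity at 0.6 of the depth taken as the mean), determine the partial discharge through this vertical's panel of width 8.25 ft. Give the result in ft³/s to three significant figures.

v̄ = v₀.₆ = 2.853 ft/s
q = v̄ × d × w = 2.853 × 8.64 × 8.25 = 203.4 ft³/s

203 ft³/s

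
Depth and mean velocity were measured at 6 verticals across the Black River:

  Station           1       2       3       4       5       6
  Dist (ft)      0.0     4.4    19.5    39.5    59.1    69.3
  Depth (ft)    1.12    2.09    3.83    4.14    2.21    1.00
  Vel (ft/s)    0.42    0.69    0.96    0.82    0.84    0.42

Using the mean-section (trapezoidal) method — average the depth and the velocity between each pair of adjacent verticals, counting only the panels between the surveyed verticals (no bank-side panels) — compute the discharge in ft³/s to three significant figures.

Panel 1-2: Δb = 4.4 ft, d̄ = (1.12+2.09)/2 = 1.605, v̄ = (0.42+0.69)/2 = 0.555 → q = 4.4×1.605×0.555 = 3.919 ft³/s
Panel 2-3: Δb = 15.1 ft, d̄ = (2.09+3.83)/2 = 2.96, v̄ = (0.69+0.96)/2 = 0.825 → q = 15.1×2.96×0.825 = 36.87 ft³/s
Panel 3-4: Δb = 20 ft, d̄ = (3.83+4.14)/2 = 3.985, v̄ = (0.96+0.82)/2 = 0.89 → q = 20×3.985×0.89 = 70.93 ft³/s
Panel 4-5: Δb = 19.6 ft, d̄ = (4.14+2.21)/2 = 3.175, v̄ = (0.82+0.84)/2 = 0.83 → q = 19.6×3.175×0.83 = 51.65 ft³/s
Panel 5-6: Δb = 10.2 ft, d̄ = (2.21+1.00)/2 = 1.605, v̄ = (0.84+0.42)/2 = 0.63 → q = 10.2×1.605×0.63 = 10.31 ft³/s
Q = Σ q = 173.7 ft³/s

174 ft³/s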